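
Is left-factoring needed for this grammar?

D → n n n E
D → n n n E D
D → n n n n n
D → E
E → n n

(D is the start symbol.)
Left-factoring is needed when two productions for the same non-terminal
share a common prefix on the right-hand side.

Productions for D:
  D → n n n E
  D → n n n E D
  D → n n n n n
  D → E

Found common prefix 'n n n' in productions for D

Answer: Yes, D has productions with common prefix 'n n n'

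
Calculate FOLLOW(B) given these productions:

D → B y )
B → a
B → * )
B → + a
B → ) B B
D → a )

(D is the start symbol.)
In D → B y ): B is followed by y ')', add FIRST(y ')') \ {ε} = { 'y' }
In B → ) B B: B is followed by B, add FIRST(B) \ {ε} = { ')', '*', '+', 'a' }
In B → ) B B: B is at the end; this adds FOLLOW(B) to itself — nothing new

Taking the union: FOLLOW(B) = { ')', '*', '+', 'a', 'y' }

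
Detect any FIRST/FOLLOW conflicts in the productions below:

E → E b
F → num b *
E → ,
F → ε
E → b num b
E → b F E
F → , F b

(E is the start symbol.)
Yes. F → ',' F b with FOLLOW(F) on { ',' }

Nullable non-terminals: F.

F: nullable alternative(s) F → ε; FOLLOW(F) = { ',', 'b' }
  F → num b *: FIRST \ {ε} = { 'num' } — disjoint from FOLLOW(F)
  F → ε: FIRST \ {ε} = { } — this is the only nullable alternative, skip
  F → , F b: FIRST \ {ε} = { ',' } — overlaps FOLLOW(F) on { ',' }: CONFLICT

E has no nullable alternative, so no FIRST/FOLLOW check is needed there.

So the grammar has 1 FIRST/FOLLOW conflict (marked CONFLICT above).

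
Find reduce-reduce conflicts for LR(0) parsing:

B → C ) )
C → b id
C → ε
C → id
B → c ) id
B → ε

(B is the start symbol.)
A reduce-reduce conflict occurs when an LR(0) state has two complete items [A → α .] and [B → β .] — both call for a reduction, and with no lookahead the parser cannot choose between them.

Augment with B' → B and build the canonical LR(0) collection (I0 = CLOSURE({[B' → . B]}), then GOTO on every symbol after a dot until no new states appear). It has 11 states:
  I0: { [B → . C ) )], [B → . c ) id], [B → .], [B' → . B], [C → . b id], [C → . id], [C → .] }  — shift, 2 reduces
  I1: { [B' → B .] }  — accept
  I2: { [B → C . ) )] }  — shift
  I3: { [C → b . id] }  — shift
  I4: { [B → c . ) id] }  — shift
  I5: { [C → id .] }  — reduce
  I6: { [B → c ) . id] }  — shift
  I7: { [B → c ) id .] }  — reduce
  I8: { [C → b id .] }  — reduce
  I9: { [B → C ) . )] }  — shift
  I10: { [B → C ) ) .] }  — reduce

I0 contains complete items [B → .], [C → .] — reduce-reduce conflict.

Answer: Yes — I0: [B → .] vs [C → .]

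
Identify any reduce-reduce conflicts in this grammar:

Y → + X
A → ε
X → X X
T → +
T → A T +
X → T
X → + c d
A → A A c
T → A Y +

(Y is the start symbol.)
Yes — I6: [A → .] vs [Y → + X .]; I7: [A → .] vs [X → X X .]; I8: [A → .] vs [T → + .]

A reduce-reduce conflict occurs when an LR(0) state has two complete items [A → α .] and [B → β .] — both call for a reduction, and with no lookahead the parser cannot choose between them.

Augment with Y' → Y and build the canonical LR(0) collection (I0 = CLOSURE({[Y' → . Y]}), then GOTO on every symbol after a dot until no new states appear). It has 17 states:
  I0: { [Y → . + X], [Y' → . Y] }  — shift
  I1: { [A → . A A c], [A → .], [T → . +], [T → . A T +], [T → . A Y +], [X → . + c d], [X → . T], [X → . X X], [Y → + . X] }  — shift, reduce
  I2: { [Y' → Y .] }  — accept
  I3: { [T → + .], [X → + . c d] }  — shift, reduce
  I4: { [A → . A A c], [A → .], [A → A . A c], [T → . +], [T → . A T +], [T → . A Y +], [T → A . T +], [T → A . Y +], [Y → . + X] }  — shift, reduce
  I5: { [X → T .] }  — reduce
  I6: { [A → . A A c], [A → .], [T → . +], [T → . A T +], [T → . A Y +], [X → . + c d], [X → . T], [X → . X X], [X → X . X], [Y → + X .] }  — shift, 2 reduces
  I7: { [A → . A A c], [A → .], [T → . +], [T → . A T +], [T → . A Y +], [X → . + c d], [X → . T], [X → . X X], [X → X . X], [X → X X .] }  — shift, 2 reduces
  I8: { [A → . A A c], [A → .], [T → + .], [T → . +], [T → . A T +], [T → . A Y +], [X → . + c d], [X → . T], [X → . X X], [Y → + . X] }  — shift, 2 reduces
  I9: { [A → . A A c], [A → .], [A → A . A c], [A → A A . c], [T → . +], [T → . A T +], [T → . A Y +], [T → A . T +], [T → A . Y +], [Y → . + X] }  — shift, reduce
  I10: { [T → A T . +] }  — shift
  I11: { [T → A Y . +] }  — shift
  I12: { [T → A Y + .] }  — reduce
  I13: { [T → A T + .] }  — reduce
  I14: { [A → A A c .] }  — reduce
  I15: { [X → + c . d] }  — shift
  I16: { [X → + c d .] }  — reduce

I6 contains complete items [A → .], [Y → + X .] — reduce-reduce conflict.
I7 contains complete items [A → .], [X → X X .] — reduce-reduce conflict.
I8 contains complete items [A → .], [T → + .] — reduce-reduce conflict.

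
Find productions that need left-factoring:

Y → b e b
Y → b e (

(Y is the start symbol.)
Left-factoring is needed when two productions for the same non-terminal
share a common prefix on the right-hand side.

Productions for Y:
  Y → b e b
  Y → b e (

Found common prefix 'b e' in productions for Y

Answer: Yes, Y has productions with common prefix 'b e'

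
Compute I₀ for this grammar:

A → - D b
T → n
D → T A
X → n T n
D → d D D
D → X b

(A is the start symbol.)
{ [A → . - D b], [A' → . A] }

First, augment the grammar with A' → A
I₀ = CLOSURE({ [A' → . A] }):
  [A' → . A] has the dot before A: add [A → . - D b]
No further items can be added.

I₀ = { [A → . - D b], [A' → . A] }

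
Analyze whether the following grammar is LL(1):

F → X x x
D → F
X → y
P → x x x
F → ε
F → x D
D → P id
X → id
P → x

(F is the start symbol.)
A grammar is LL(1) if for each non-terminal N with multiple productions, the predict sets of those productions are pairwise disjoint, where PREDICT(N → α) = (FIRST(α) \ {ε}) ∪ (FOLLOW(N) if α ⇒* ε).

Relevant sets:
  FIRST(X) = { 'id', 'y' }
  FIRST(F) = { 'id', 'x', 'y', ε }
  FIRST(P) = { 'x' }
  FOLLOW(F) = { $ }
  FOLLOW(D) = { $ }

For F:
  PREDICT(F → X x x) = { 'id', 'y' }
  PREDICT(F → ε) = { $ }
  PREDICT(F → x D) = { 'x' }
For D:
  PREDICT(D → F) = { $, 'id', 'x', 'y' }
  PREDICT(D → P id) = { 'x' }
For X:
  PREDICT(X → y) = { 'y' }
  PREDICT(X → id) = { 'id' }
For P:
  PREDICT(P → x x x) = { 'x' }
  PREDICT(P → x) = { 'x' }

Conflict found: Predict set conflict for D: { 'x' }
The grammar is NOT LL(1).

Answer: No. Predict set conflict for D: { 'x' }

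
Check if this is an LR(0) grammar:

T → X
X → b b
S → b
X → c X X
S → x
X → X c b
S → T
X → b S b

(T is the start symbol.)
No. Shift-reduce conflict between [T → X .] and [X → X . c b]

Augment with T' → T and build the canonical LR(0) collection (I0 = CLOSURE({[T' → . T]}), then GOTO on every symbol after a dot until no new states appear). It has 16 states:
  I0: { [T → . X], [T' → . T], [X → . X c b], [X → . b S b], [X → . b b], [X → . c X X] }  — shift
  I1: { [T' → T .] }  — accept
  I2: { [T → X .], [X → X . c b] }  — shift, reduce
  I3: { [S → . T], [S → . b], [S → . x], [T → . X], [X → . X c b], [X → . b S b], [X → . b b], [X → . c X X], [X → b . S b], [X → b . b] }  — shift
  I4: { [X → . X c b], [X → . b S b], [X → . b b], [X → . c X X], [X → c . X X] }  — shift
  I5: { [X → . X c b], [X → . b S b], [X → . b b], [X → . c X X], [X → X . c b], [X → c X . X] }  — shift
  I6: { [X → X . c b], [X → c X X .] }  — shift, reduce
  I7: { [X → . X c b], [X → . b S b], [X → . b b], [X → . c X X], [X → X c . b], [X → c . X X] }  — shift
  I8: { [S → . T], [S → . b], [S → . x], [T → . X], [X → . X c b], [X → . b S b], [X → . b b], [X → . c X X], [X → X c b .], [X → b . S b], [X → b . b] }  — shift, reduce
  I9: { [X → b S . b] }  — shift
  I10: { [S → T .] }  — reduce
  I11: { [S → . T], [S → . b], [S → . x], [S → b .], [T → . X], [X → . X c b], [X → . b S b], [X → . b b], [X → . c X X], [X → b . S b], [X → b . b], [X → b b .] }  — shift, 2 reduces
  I12: { [S → x .] }  — reduce
  I13: { [X → b S b .] }  — reduce
  I14: { [X → X c . b] }  — shift
  I15: { [X → X c b .] }  — reduce

Conflict in state I2:
  Shift-reduce conflict between [T → X .] and [X → X . c b]
So the grammar is NOT LR(0).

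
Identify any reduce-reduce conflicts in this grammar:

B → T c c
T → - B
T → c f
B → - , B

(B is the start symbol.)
No reduce-reduce conflicts

Augment with B' → B and build the canonical LR(0) collection (I0 = CLOSURE({[B' → . B]}), then GOTO on every symbol after a dot until no new states appear). It has 11 states:
  I0: { [B → . - , B], [B → . T c c], [B' → . B], [T → . - B], [T → . c f] }  — shift
  I1: { [B → - . , B], [B → . - , B], [B → . T c c], [T → - . B], [T → . - B], [T → . c f] }  — shift
  I2: { [B' → B .] }  — accept
  I3: { [B → T . c c] }  — shift
  I4: { [T → c . f] }  — shift
  I5: { [T → c f .] }  — reduce
  I6: { [B → T c . c] }  — shift
  I7: { [B → T c c .] }  — reduce
  I8: { [B → - , . B], [B → . - , B], [B → . T c c], [T → . - B], [T → . c f] }  — shift
  I9: { [T → - B .] }  — reduce
  I10: { [B → - , B .] }  — reduce

No state contains more than one complete item.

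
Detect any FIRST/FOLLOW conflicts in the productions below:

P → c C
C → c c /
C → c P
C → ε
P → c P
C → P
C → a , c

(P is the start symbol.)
No FIRST/FOLLOW conflicts.

Nullable non-terminals: C.
FIRST sets used below: FIRST(P) = { 'c' }

C: nullable alternative(s) C → ε; FOLLOW(C) = { $ }
  C → c c /: FIRST \ {ε} = { 'c' } — disjoint from FOLLOW(C)
  C → c P: FIRST \ {ε} = { 'c' } — disjoint from FOLLOW(C)
  C → ε: FIRST \ {ε} = { } — this is the only nullable alternative, skip
  C → P: FIRST \ {ε} = { 'c' } — disjoint from FOLLOW(C)
  C → a , c: FIRST \ {ε} = { 'a' } — disjoint from FOLLOW(C)

P has no nullable alternative, so no FIRST/FOLLOW check is needed there.

No FIRST/FOLLOW conflicts found.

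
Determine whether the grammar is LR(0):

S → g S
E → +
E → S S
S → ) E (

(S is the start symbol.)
A grammar is LR(0) if no state in the canonical LR(0) collection has:
  - both a shift item (dot before a terminal) and a complete item (shift-reduce conflict), or
  - two or more complete items (reduce-reduce conflict; the accept item [S' → S .] counts as a complete item here).

Augment with S' → S and build the canonical LR(0) collection (I0 = CLOSURE({[S' → . S]}), then GOTO on every symbol after a dot until no new states appear). It has 10 states:
  I0: { [S → . ) E (], [S → . g S], [S' → . S] }  — shift
  I1: { [E → . +], [E → . S S], [S → ) . E (], [S → . ) E (], [S → . g S] }  — shift
  I2: { [S' → S .] }  — accept
  I3: { [S → . ) E (], [S → . g S], [S → g . S] }  — shift
  I4: { [S → g S .] }  — reduce
  I5: { [E → + .] }  — reduce
  I6: { [S → ) E . (] }  — shift
  I7: { [E → S . S], [S → . ) E (], [S → . g S] }  — shift
  I8: { [E → S S .] }  — reduce
  I9: { [S → ) E ( .] }  — reduce

Every state is either a pure shift/goto state or contains exactly one complete item and nothing to shift — no conflicts. The grammar is LR(0).

Answer: Yes, the grammar is LR(0)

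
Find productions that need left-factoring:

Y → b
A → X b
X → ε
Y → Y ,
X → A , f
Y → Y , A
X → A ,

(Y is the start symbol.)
Yes, Y has productions with common prefix 'Y ,'; X has productions with common prefix 'A ,'

Left-factoring is needed when two productions for the same non-terminal
share a common prefix on the right-hand side.

Productions for Y:
  Y → b
  Y → Y ,
  Y → Y , A
Productions for X:
  X → ε
  X → A , f
  X → A ,

Found common prefix 'Y ,' in productions for Y
Found common prefix 'A ,' in productions for X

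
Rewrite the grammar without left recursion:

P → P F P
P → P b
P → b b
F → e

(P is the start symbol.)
P → b b P'
P' → F P P'
P' → b P'
P' → ε
F → e

P is directly left-recursive. The standard transformation for
  A → A α₁ | ... | A α_m | β₁ | ... | β_n
is
  A  → β₁ A' | ... | β_n A'
  A' → α₁ A' | ... | α_m A' | ε

P → b b becomes P → b b P'
P → P F P becomes P' → F P P'
P → P b becomes P' → b P'
Add P' → ε

Productions for other non-terminals are unchanged:
  F → e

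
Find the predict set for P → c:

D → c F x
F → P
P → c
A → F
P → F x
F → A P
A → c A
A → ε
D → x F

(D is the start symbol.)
PREDICT(P → c) = (FIRST(RHS) \ {ε}) ∪ (FOLLOW(P) if ε ∈ FIRST(RHS), i.e. RHS ⇒* ε)
FIRST(c) = { 'c' }
ε ∉ FIRST(c), so FOLLOW(P) is not added.
PREDICT(P → c) = { 'c' }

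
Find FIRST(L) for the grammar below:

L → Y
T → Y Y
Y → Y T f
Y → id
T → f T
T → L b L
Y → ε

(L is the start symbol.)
FIRST sets of the other non-terminals involved (by the same procedure, iterated to a fixed point):
  FIRST(Y) = { 'b', 'f', 'id', ε }

From L → Y:
  - Y is a non-terminal: add FIRST(Y) \ {ε} = { 'b', 'f', 'id' }
    Y is nullable and nothing follows, so the whole right-hand side can vanish: ε ∈ FIRST(L)

Collecting: FIRST(L) = { 'b', 'f', 'id', ε }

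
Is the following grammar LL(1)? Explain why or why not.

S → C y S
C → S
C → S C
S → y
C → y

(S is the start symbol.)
No. Predict set conflict for S: { 'y' }

A grammar is LL(1) if for each non-terminal N with multiple productions, the predict sets of those productions are pairwise disjoint, where PREDICT(N → α) = (FIRST(α) \ {ε}) ∪ (FOLLOW(N) if α ⇒* ε).

Relevant sets:
  FIRST(C) = { 'y' }
  FIRST(S) = { 'y' }

For S:
  PREDICT(S → C y S) = { 'y' }
  PREDICT(S → y) = { 'y' }
For C:
  PREDICT(C → S) = { 'y' }
  PREDICT(C → S C) = { 'y' }
  PREDICT(C → y) = { 'y' }

Conflict found: Predict set conflict for S: { 'y' }
The grammar is NOT LL(1).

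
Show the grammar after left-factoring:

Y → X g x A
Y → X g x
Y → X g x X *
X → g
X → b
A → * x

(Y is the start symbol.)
Left-factoring transforms A → αβ₁ | αβ₂ into A → αA' and A' → β₁ | β₂
(α is the longest common prefix among the alternatives). Repeat until
no nonterminal has two alternatives with a common prefix.

Round 1: Y has alternatives sharing prefix 'X g x'. Introduce Y': Y → X g x Y'
  Add: Y' → A
  Add: Y' → ε
  Add: Y' → X *

No remaining common prefixes — done.

Resulting grammar:
Y → X g x Y'
Y' → A
Y' → ε
Y' → X *
X → g
X → b
A → * x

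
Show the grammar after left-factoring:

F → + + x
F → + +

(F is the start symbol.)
F → + + F'
F' → x
F' → ε

Left-factoring transforms A → αβ₁ | αβ₂ into A → αA' and A' → β₁ | β₂
(α is the longest common prefix among the alternatives). Repeat until
no nonterminal has two alternatives with a common prefix.

Round 1: F has alternatives sharing prefix '+ +'. Introduce F': F → + + F'
  Add: F' → x
  Add: F' → ε

No remaining common prefixes — done.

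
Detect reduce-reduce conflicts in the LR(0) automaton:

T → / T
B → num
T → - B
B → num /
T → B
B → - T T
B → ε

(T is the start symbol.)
Augment with T' → T and build the canonical LR(0) collection (I0 = CLOSURE({[T' → . T]}), then GOTO on every symbol after a dot until no new states appear). It has 11 states:
  I0: { [B → . - T T], [B → . num /], [B → . num], [B → .], [T → . - B], [T → . / T], [T → . B], [T' → . T] }  — shift, reduce
  I1: { [B → - . T T], [B → . - T T], [B → . num /], [B → . num], [B → .], [T → - . B], [T → . - B], [T → . / T], [T → . B] }  — shift, reduce
  I2: { [B → . - T T], [B → . num /], [B → . num], [B → .], [T → . - B], [T → . / T], [T → . B], [T → / . T] }  — shift, reduce
  I3: { [T → B .] }  — reduce
  I4: { [T' → T .] }  — accept
  I5: { [B → num . /], [B → num .] }  — shift, reduce
  I6: { [B → num / .] }  — reduce
  I7: { [T → / T .] }  — reduce
  I8: { [T → - B .], [T → B .] }  — 2 reduces
  I9: { [B → - T . T], [B → . - T T], [B → . num /], [B → . num], [B → .], [T → . - B], [T → . / T], [T → . B] }  — shift, reduce
  I10: { [B → - T T .] }  — reduce

I8 contains complete items [T → - B .], [T → B .] — reduce-reduce conflict.

Answer: Yes — I8: [T → - B .] vs [T → B .]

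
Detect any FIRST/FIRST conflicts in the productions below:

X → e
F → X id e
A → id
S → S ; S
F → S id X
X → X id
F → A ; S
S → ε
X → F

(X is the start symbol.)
Yes. X → e / X → X id on { 'e' }; X → e / X → F on { 'e' }; X → X id / X → F on { ';', 'e', 'id' }; F → X id e / F → S id X on { ';', 'id' }; F → X id e / F → A ';' S on { 'id' }; F → S id X / F → A ';' S on { 'id' }

A FIRST/FIRST conflict occurs when two productions N → α and N → β for the same non-terminal have FIRST(α) ∩ FIRST(β) ≠ ∅ (with ε ∈ FIRST of a nullable right-hand side, so two nullable alternatives also conflict).

FIRST sets of the non-terminals at (or reachable through a nullable prefix from) the front of some alternative:
  FIRST(X) = { ';', 'e', 'id' }
  FIRST(F) = { ';', 'e', 'id' }
  FIRST(S) = { ';', ε }
  FIRST(A) = { 'id' }

Productions for X:
  X → e: FIRST = { 'e' }
  X → X id: FIRST = { ';', 'e', 'id' }
  X → F: FIRST = { ';', 'e', 'id' }
Productions for F:
  F → X id e: FIRST = { ';', 'e', 'id' }
  F → S id X: FIRST = { ';', 'id' }
  F → A ; S: FIRST = { 'id' }
Productions for S:
  S → S ; S: FIRST = { ';' }
  S → ε: FIRST = { ε }
A has only one production, so no FIRST/FIRST conflict is possible there.

Conflict for X: X → e and X → X id
  Overlap: { 'e' }
Conflict for X: X → e and X → F
  Overlap: { 'e' }
Conflict for X: X → X id and X → F
  Overlap: { ';', 'e', 'id' }
Conflict for F: F → X id e and F → S id X
  Overlap: { ';', 'id' }
Conflict for F: F → X id e and F → A ; S
  Overlap: { 'id' }
Conflict for F: F → S id X and F → A ; S
  Overlap: { 'id' }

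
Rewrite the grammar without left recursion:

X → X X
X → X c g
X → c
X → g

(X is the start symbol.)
X → c X'
X → g X'
X' → X X'
X' → c g X'
X' → ε

X is directly left-recursive. The standard transformation for
  A → A α₁ | ... | A α_m | β₁ | ... | β_n
is
  A  → β₁ A' | ... | β_n A'
  A' → α₁ A' | ... | α_m A' | ε

X → c becomes X → c X'
X → g becomes X → g X'
X → X X becomes X' → X X'
X → X c g becomes X' → c g X'
Add X' → ε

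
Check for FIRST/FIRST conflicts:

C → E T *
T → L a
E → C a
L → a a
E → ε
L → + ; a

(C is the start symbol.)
A FIRST/FIRST conflict occurs when two productions N → α and N → β for the same non-terminal have FIRST(α) ∩ FIRST(β) ≠ ∅ (with ε ∈ FIRST of a nullable right-hand side, so two nullable alternatives also conflict).

FIRST sets of the non-terminals at (or reachable through a nullable prefix from) the front of some alternative:
  FIRST(C) = { '+', 'a' }

Productions for E:
  E → C a: FIRST = { '+', 'a' }
  E → ε: FIRST = { ε }
Productions for L:
  L → a a: FIRST = { 'a' }
  L → + ; a: FIRST = { '+' }
C, T have only one production, so no FIRST/FIRST conflict is possible there.

All alternatives of each non-terminal have pairwise disjoint FIRST sets.

Answer: No FIRST/FIRST conflicts.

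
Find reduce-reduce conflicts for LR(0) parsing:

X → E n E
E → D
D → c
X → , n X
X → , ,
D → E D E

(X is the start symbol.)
No reduce-reduce conflicts

A reduce-reduce conflict occurs when an LR(0) state has two complete items [A → α .] and [B → β .] — both call for a reduction, and with no lookahead the parser cannot choose between them.

Augment with X' → X and build the canonical LR(0) collection (I0 = CLOSURE({[X' → . X]}), then GOTO on every symbol after a dot until no new states appear). It has 14 states:
  I0: { [D → . E D E], [D → . c], [E → . D], [X → . , ,], [X → . , n X], [X → . E n E], [X' → . X] }  — shift
  I1: { [X → , . ,], [X → , . n X] }  — shift
  I2: { [E → D .] }  — reduce
  I3: { [D → . E D E], [D → . c], [D → E . D E], [E → . D], [X → E . n E] }  — shift
  I4: { [X' → X .] }  — accept
  I5: { [D → c .] }  — reduce
  I6: { [D → . E D E], [D → . c], [D → E D . E], [E → . D], [E → D .] }  — shift, reduce
  I7: { [D → . E D E], [D → . c], [D → E . D E], [E → . D] }  — shift
  I8: { [D → . E D E], [D → . c], [E → . D], [X → E n . E] }  — shift
  I9: { [D → . E D E], [D → . c], [D → E . D E], [E → . D], [X → E n E .] }  — shift, reduce
  I10: { [D → . E D E], [D → . c], [D → E . D E], [D → E D E .], [E → . D] }  — shift, reduce
  I11: { [X → , , .] }  — reduce
  I12: { [D → . E D E], [D → . c], [E → . D], [X → , n . X], [X → . , ,], [X → . , n X], [X → . E n E] }  — shift
  I13: { [X → , n X .] }  — reduce

No state contains more than one complete item.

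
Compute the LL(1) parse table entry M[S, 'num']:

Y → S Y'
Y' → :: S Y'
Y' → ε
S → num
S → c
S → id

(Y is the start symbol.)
To find M[S, 'num'], we find productions for S where 'num' is in the predict set (PREDICT(N → α) = (FIRST(α) \ {ε}) ∪ (FOLLOW(N) if α ⇒* ε)).

S → num: PREDICT = { 'num' }
  'num' is in predict set, so this production goes in M[S, 'num']
S → c: PREDICT = { 'c' }
S → id: PREDICT = { 'id' }

M[S, 'num'] = S → num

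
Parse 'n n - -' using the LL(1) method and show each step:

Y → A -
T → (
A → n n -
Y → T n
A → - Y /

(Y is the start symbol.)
Stack is shown with the top on the left.

Stack      Input      Action
----------------------------
Y $        n n - - $  output Y → A -
A - $      n n - - $  output A → n n -
n n - - $  n n - - $  match 'n'
n - - $    n - - $    match 'n'
- - $      - - $      match '-'
- $        - $        match '-'
$          $          accept

The string is accepted.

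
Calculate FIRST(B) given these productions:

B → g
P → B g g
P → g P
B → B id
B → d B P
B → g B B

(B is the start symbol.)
{ 'd', 'g' }

From B → g:
  - g is a terminal: add 'g' and stop
From B → B id:
  - B is the symbol being defined: contributes nothing new
    B is not nullable, so stop
From B → d B P:
  - d is a terminal: add 'd' and stop
From B → g B B:
  - g is a terminal: add 'g' and stop

Collecting: FIRST(B) = { 'd', 'g' }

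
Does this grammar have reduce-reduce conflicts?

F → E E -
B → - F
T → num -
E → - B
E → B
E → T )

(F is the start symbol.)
A reduce-reduce conflict occurs when an LR(0) state has two complete items [A → α .] and [B → β .] — both call for a reduction, and with no lookahead the parser cannot choose between them.

Augment with F' → F and build the canonical LR(0) collection (I0 = CLOSURE({[F' → . F]}), then GOTO on every symbol after a dot until no new states appear). It has 13 states:
  I0: { [B → . - F], [E → . - B], [E → . B], [E → . T )], [F → . E E -], [F' → . F], [T → . num -] }  — shift
  I1: { [B → - . F], [B → . - F], [E → - . B], [E → . - B], [E → . B], [E → . T )], [F → . E E -], [T → . num -] }  — shift
  I2: { [E → B .] }  — reduce
  I3: { [B → . - F], [E → . - B], [E → . B], [E → . T )], [F → E . E -], [T → . num -] }  — shift
  I4: { [F' → F .] }  — accept
  I5: { [E → T . )] }  — shift
  I6: { [T → num . -] }  — shift
  I7: { [T → num - .] }  — reduce
  I8: { [E → T ) .] }  — reduce
  I9: { [F → E E . -] }  — shift
  I10: { [F → E E - .] }  — reduce
  I11: { [E → - B .], [E → B .] }  — 2 reduces
  I12: { [B → - F .] }  — reduce

I11 contains complete items [E → - B .], [E → B .] — reduce-reduce conflict.

Answer: Yes — I11: [E → - B .] vs [E → B .]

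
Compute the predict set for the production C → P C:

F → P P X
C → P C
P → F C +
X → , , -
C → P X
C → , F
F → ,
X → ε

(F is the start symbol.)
PREDICT(C → P C) = (FIRST(RHS) \ {ε}) ∪ (FOLLOW(C) if ε ∈ FIRST(RHS), i.e. RHS ⇒* ε)
FIRST(P) = { ',' }
FIRST(P C) = { ',' }
ε ∉ FIRST(P C), so FOLLOW(C) is not added.
PREDICT(C → P C) = { ',' }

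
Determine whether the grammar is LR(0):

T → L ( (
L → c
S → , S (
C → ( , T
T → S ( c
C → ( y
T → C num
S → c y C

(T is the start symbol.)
Augment with T' → T and build the canonical LR(0) collection (I0 = CLOSURE({[T' → . T]}), then GOTO on every symbol after a dot until no new states appear). It has 21 states:
  I0: { [C → . ( , T], [C → . ( y], [L → . c], [S → . , S (], [S → . c y C], [T → . C num], [T → . L ( (], [T → . S ( c], [T' → . T] }  — shift
  I1: { [C → ( . , T], [C → ( . y] }  — shift
  I2: { [S → , . S (], [S → . , S (], [S → . c y C] }  — shift
  I3: { [T → C . num] }  — shift
  I4: { [T → L . ( (] }  — shift
  I5: { [T → S . ( c] }  — shift
  I6: { [T' → T .] }  — accept
  I7: { [L → c .], [S → c . y C] }  — shift, reduce
  I8: { [C → . ( , T], [C → . ( y], [S → c y . C] }  — shift
  I9: { [S → c y C .] }  — reduce
  I10: { [T → S ( . c] }  — shift
  I11: { [T → S ( c .] }  — reduce
  I12: { [T → L ( . (] }  — shift
  I13: { [T → L ( ( .] }  — reduce
  I14: { [T → C num .] }  — reduce
  I15: { [S → , S . (] }  — shift
  I16: { [S → c . y C] }  — shift
  I17: { [S → , S ( .] }  — reduce
  I18: { [C → ( , . T], [C → . ( , T], [C → . ( y], [L → . c], [S → . , S (], [S → . c y C], [T → . C num], [T → . L ( (], [T → . S ( c] }  — shift
  I19: { [C → ( y .] }  — reduce
  I20: { [C → ( , T .] }  — reduce

Conflict in state I7:
  Shift-reduce conflict between [L → c .] and [S → c . y C]
So the grammar is NOT LR(0).

Answer: No. Shift-reduce conflict between [L → c .] and [S → c . y C]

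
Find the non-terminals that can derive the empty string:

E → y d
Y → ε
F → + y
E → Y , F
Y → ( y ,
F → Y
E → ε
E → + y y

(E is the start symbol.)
ε-productions: Y → ε, E → ε
So Y, E are immediately nullable.
F → Y: every symbol on the right is nullable, so F is nullable too.
Every non-terminal is now nullable.
Nullable = { 'E', 'F', 'Y' }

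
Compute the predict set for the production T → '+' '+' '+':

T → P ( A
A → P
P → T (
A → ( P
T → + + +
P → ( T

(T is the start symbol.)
{ '+' }

PREDICT(T → '+' '+' '+') = (FIRST(RHS) \ {ε}) ∪ (FOLLOW(T) if ε ∈ FIRST(RHS), i.e. RHS ⇒* ε)
FIRST('+' '+' '+') = { '+' }
ε ∉ FIRST('+' '+' '+'), so FOLLOW(T) is not added.
PREDICT(T → '+' '+' '+') = { '+' }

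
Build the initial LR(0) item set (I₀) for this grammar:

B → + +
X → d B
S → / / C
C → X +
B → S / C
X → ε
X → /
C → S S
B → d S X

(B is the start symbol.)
First, augment the grammar with B' → B
I₀ = CLOSURE({ [B' → . B] }):
  [B' → . B] has the dot before B: add [B → . + +], [B → . S / C], [B → . d S X]
  [B → . S / C] has the dot before S: add [S → . / / C]
No further items can be added.

I₀ = { [B → . + +], [B → . S / C], [B → . d S X], [B' → . B], [S → . / / C] }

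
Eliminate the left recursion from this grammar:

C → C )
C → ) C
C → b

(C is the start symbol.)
C is directly left-recursive. The standard transformation for
  A → A α₁ | ... | A α_m | β₁ | ... | β_n
is
  A  → β₁ A' | ... | β_n A'
  A' → α₁ A' | ... | α_m A' | ε

C → ) C becomes C → ) C C'
C → b becomes C → b C'
C → C ) becomes C' → ) C'
Add C' → ε

Resulting grammar:
C → ) C C'
C → b C'
C' → ) C'
C' → ε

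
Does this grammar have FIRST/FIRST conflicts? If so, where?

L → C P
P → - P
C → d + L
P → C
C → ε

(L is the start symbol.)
FIRST sets of the non-terminals at (or reachable through a nullable prefix from) the front of some alternative:
  FIRST(C) = { 'd', ε }

Productions for P:
  P → - P: FIRST = { '-' }
  P → C: FIRST = { 'd', ε }
Productions for C:
  C → d + L: FIRST = { 'd' }
  C → ε: FIRST = { ε }
L has only one production, so no FIRST/FIRST conflict is possible there.

All alternatives of each non-terminal have pairwise disjoint FIRST sets.

Answer: No FIRST/FIRST conflicts.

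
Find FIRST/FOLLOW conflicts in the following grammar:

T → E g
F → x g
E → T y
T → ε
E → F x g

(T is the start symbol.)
Nullable non-terminals: T.
FIRST sets used below: FIRST(E) = { 'x', 'y' }

T: nullable alternative(s) T → ε; FOLLOW(T) = { $, 'y' }
  T → E g: FIRST \ {ε} = { 'x', 'y' } — overlaps FOLLOW(T) on { 'y' }: CONFLICT
  T → ε: FIRST \ {ε} = { } — this is the only nullable alternative, skip

E, F have no nullable alternative, so no FIRST/FOLLOW check is needed there.

So the grammar has 1 FIRST/FOLLOW conflict (marked CONFLICT above).

Answer: Yes. T → E g with FOLLOW(T) on { 'y' }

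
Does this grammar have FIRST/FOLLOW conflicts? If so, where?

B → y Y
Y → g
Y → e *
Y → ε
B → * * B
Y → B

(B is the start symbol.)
A FIRST/FOLLOW conflict occurs when a non-terminal N has a nullable alternative N → β (β ⇒* ε) and another alternative N → α with FIRST(α) ∩ FOLLOW(N) ≠ ∅: on such a lookahead the parser cannot decide between expanding α and letting N vanish via β.

Nullable non-terminals: Y.
FIRST sets used below: FIRST(B) = { '*', 'y' }

Y: nullable alternative(s) Y → ε; FOLLOW(Y) = { $ }
  Y → g: FIRST \ {ε} = { 'g' } — disjoint from FOLLOW(Y)
  Y → e *: FIRST \ {ε} = { 'e' } — disjoint from FOLLOW(Y)
  Y → ε: FIRST \ {ε} = { } — this is the only nullable alternative, skip
  Y → B: FIRST \ {ε} = { '*', 'y' } — disjoint from FOLLOW(Y)

B has no nullable alternative, so no FIRST/FOLLOW check is needed there.

No FIRST/FOLLOW conflicts found.

Answer: No FIRST/FOLLOW conflicts.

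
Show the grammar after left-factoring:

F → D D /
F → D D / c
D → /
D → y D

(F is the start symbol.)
Left-factoring transforms A → αβ₁ | αβ₂ into A → αA' and A' → β₁ | β₂
(α is the longest common prefix among the alternatives). Repeat until
no nonterminal has two alternatives with a common prefix.

Round 1: F has alternatives sharing prefix 'D D /'. Introduce F': F → D D / F'
  Add: F' → ε
  Add: F' → c

No remaining common prefixes — done.

Resulting grammar:
F → D D / F'
F' → ε
F' → c
D → /
D → y D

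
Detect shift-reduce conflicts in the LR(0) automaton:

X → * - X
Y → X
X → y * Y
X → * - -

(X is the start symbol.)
A shift-reduce conflict occurs when an LR(0) state has both:
  - a complete (reduce) item [A → α .] (dot at the end), and
  - a shift item [B → β . c γ] (dot before a terminal).

Augment with X' → X and build the canonical LR(0) collection (I0 = CLOSURE({[X' → . X]}), then GOTO on every symbol after a dot until no new states appear). It has 10 states:
  I0: { [X → . * - -], [X → . * - X], [X → . y * Y], [X' → . X] }  — shift
  I1: { [X → * . - -], [X → * . - X] }  — shift
  I2: { [X' → X .] }  — accept
  I3: { [X → y . * Y] }  — shift
  I4: { [X → . * - -], [X → . * - X], [X → . y * Y], [X → y * . Y], [Y → . X] }  — shift
  I5: { [Y → X .] }  — reduce
  I6: { [X → y * Y .] }  — reduce
  I7: { [X → * - . -], [X → * - . X], [X → . * - -], [X → . * - X], [X → . y * Y] }  — shift
  I8: { [X → * - - .] }  — reduce
  I9: { [X → * - X .] }  — reduce

No state contains both a complete item and a shift item.

Answer: No shift-reduce conflicts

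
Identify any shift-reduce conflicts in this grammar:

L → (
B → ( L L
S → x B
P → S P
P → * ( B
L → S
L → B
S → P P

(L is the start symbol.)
Yes — I1: [L → ( .] vs [B → . ( L L]; I6: [L → S .] vs [P → . * ( B]; I12: [P → S P .] vs [P → . * ( B]; I14: [S → P P .] vs [P → . * ( B]

Augment with L' → L and build the canonical LR(0) collection (I0 = CLOSURE({[L' → . L]}), then GOTO on every symbol after a dot until no new states appear). It has 17 states:
  I0: { [B → . ( L L], [L → . (], [L → . B], [L → . S], [L' → . L], [P → . * ( B], [P → . S P], [S → . P P], [S → . x B] }  — shift
  I1: { [B → ( . L L], [B → . ( L L], [L → ( .], [L → . (], [L → . B], [L → . S], [P → . * ( B], [P → . S P], [S → . P P], [S → . x B] }  — shift, reduce
  I2: { [P → * . ( B] }  — shift
  I3: { [L → B .] }  — reduce
  I4: { [L' → L .] }  — accept
  I5: { [P → . * ( B], [P → . S P], [S → . P P], [S → . x B], [S → P . P] }  — shift
  I6: { [L → S .], [P → . * ( B], [P → . S P], [P → S . P], [S → . P P], [S → . x B] }  — shift, reduce
  I7: { [B → . ( L L], [S → x . B] }  — shift
  I8: { [B → ( . L L], [B → . ( L L], [L → . (], [L → . B], [L → . S], [P → . * ( B], [P → . S P], [S → . P P], [S → . x B] }  — shift
  I9: { [S → x B .] }  — reduce
  I10: { [B → ( L . L], [B → . ( L L], [L → . (], [L → . B], [L → . S], [P → . * ( B], [P → . S P], [S → . P P], [S → . x B] }  — shift
  I11: { [B → ( L L .] }  — reduce
  I12: { [P → . * ( B], [P → . S P], [P → S P .], [S → . P P], [S → . x B], [S → P . P] }  — shift, reduce
  I13: { [P → . * ( B], [P → . S P], [P → S . P], [S → . P P], [S → . x B] }  — shift
  I14: { [P → . * ( B], [P → . S P], [S → . P P], [S → . x B], [S → P . P], [S → P P .] }  — shift, reduce
  I15: { [B → . ( L L], [P → * ( . B] }  — shift
  I16: { [P → * ( B .] }  — reduce

I1 contains reduce item [L → ( .] and shift items [B → . ( L L], [L → . (], [P → . * ( B], [S → . x B] — shift-reduce conflict.
I6 contains reduce item [L → S .] and shift items [P → . * ( B], [S → . x B] — shift-reduce conflict.
I12 contains reduce item [P → S P .] and shift items [P → . * ( B], [S → . x B] — shift-reduce conflict.
I14 contains reduce item [S → P P .] and shift items [P → . * ( B], [S → . x B] — shift-reduce conflict.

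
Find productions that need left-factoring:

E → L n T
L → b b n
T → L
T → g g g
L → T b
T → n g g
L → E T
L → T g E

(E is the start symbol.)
Left-factoring is needed when two productions for the same non-terminal
share a common prefix on the right-hand side.

Productions for L:
  L → b b n
  L → T b
  L → E T
  L → T g E
Productions for T:
  T → L
  T → g g g
  T → n g g

Found common prefix 'T' in productions for L

Answer: Yes, L has productions with common prefix 'T'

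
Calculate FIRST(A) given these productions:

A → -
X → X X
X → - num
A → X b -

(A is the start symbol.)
FIRST sets of the other non-terminals involved (by the same procedure, iterated to a fixed point):
  FIRST(X) = { '-' }

From A → -:
  - '-' is a terminal: add '-' and stop
From A → X b -:
  - X is a non-terminal: add FIRST(X) \ {ε} = { '-' }
    X is not nullable, so stop

Collecting: FIRST(A) = { '-' }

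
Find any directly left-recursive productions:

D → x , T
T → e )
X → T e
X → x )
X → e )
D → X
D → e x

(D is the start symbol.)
D → x , T: starts with x
T → e ): starts with e
X → T e: starts with T
X → x ): starts with x
X → e ): starts with e
D → X: starts with X
D → e x: starts with e

No direct left recursion found.

Answer: No direct left recursion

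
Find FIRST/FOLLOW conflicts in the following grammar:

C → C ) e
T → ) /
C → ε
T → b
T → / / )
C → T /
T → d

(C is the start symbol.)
Yes. C → C ')' e with FOLLOW(C) on { ')' }; C → T '/' with FOLLOW(C) on { ')' }

A FIRST/FOLLOW conflict occurs when a non-terminal N has a nullable alternative N → β (β ⇒* ε) and another alternative N → α with FIRST(α) ∩ FOLLOW(N) ≠ ∅: on such a lookahead the parser cannot decide between expanding α and letting N vanish via β.

Nullable non-terminals: C.
FIRST sets used below: FIRST(C) = { ')', '/', 'b', 'd', ε }, FIRST(T) = { ')', '/', 'b', 'd' }

C: nullable alternative(s) C → ε; FOLLOW(C) = { $, ')' }
  C → C ) e: FIRST \ {ε} = { ')', '/', 'b', 'd' } — overlaps FOLLOW(C) on { ')' }: CONFLICT
  C → ε: FIRST \ {ε} = { } — this is the only nullable alternative, skip
  C → T /: FIRST \ {ε} = { ')', '/', 'b', 'd' } — overlaps FOLLOW(C) on { ')' }: CONFLICT

T has no nullable alternative, so no FIRST/FOLLOW check is needed there.

So the grammar has 2 FIRST/FOLLOW conflicts (marked CONFLICT above).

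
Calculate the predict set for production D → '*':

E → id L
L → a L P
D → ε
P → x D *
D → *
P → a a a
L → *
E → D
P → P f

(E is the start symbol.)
PREDICT(D → '*') = (FIRST(RHS) \ {ε}) ∪ (FOLLOW(D) if ε ∈ FIRST(RHS), i.e. RHS ⇒* ε)
FIRST('*') = { '*' }
ε ∉ FIRST('*'), so FOLLOW(D) is not added.
PREDICT(D → '*') = { '*' }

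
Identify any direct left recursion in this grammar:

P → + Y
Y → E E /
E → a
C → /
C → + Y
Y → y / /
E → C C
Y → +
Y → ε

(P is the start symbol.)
Direct left recursion occurs when N → N α for some non-terminal N (the right-hand side begins with the left-hand side itself).

P → + Y: starts with '+'
Y → E E /: starts with E
E → a: starts with a
C → /: starts with '/'
C → + Y: starts with '+'
Y → y / /: starts with y
E → C C: starts with C
Y → +: starts with '+'
Y → ε: starts with ε

No direct left recursion found.

Answer: No direct left recursion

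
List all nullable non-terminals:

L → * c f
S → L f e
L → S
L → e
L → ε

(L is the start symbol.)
A non-terminal is nullable if it can derive ε (the empty string): either it has an ε-production, or it has a production whose right-hand side consists entirely of nullable non-terminals.

ε-productions: L → ε
So L is immediately nullable.
No further non-terminal can be added: every production for the remaining non-terminals contains a terminal or a non-nullable non-terminal.
Nullable = { 'L' }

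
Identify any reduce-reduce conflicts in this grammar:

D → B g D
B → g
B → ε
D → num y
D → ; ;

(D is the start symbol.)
No reduce-reduce conflicts

Augment with D' → D and build the canonical LR(0) collection (I0 = CLOSURE({[D' → . D]}), then GOTO on every symbol after a dot until no new states appear). It has 10 states:
  I0: { [B → . g], [B → .], [D → . ; ;], [D → . B g D], [D → . num y], [D' → . D] }  — shift, reduce
  I1: { [D → ; . ;] }  — shift
  I2: { [D → B . g D] }  — shift
  I3: { [D' → D .] }  — accept
  I4: { [B → g .] }  — reduce
  I5: { [D → num . y] }  — shift
  I6: { [D → num y .] }  — reduce
  I7: { [B → . g], [B → .], [D → . ; ;], [D → . B g D], [D → . num y], [D → B g . D] }  — shift, reduce
  I8: { [D → B g D .] }  — reduce
  I9: { [D → ; ; .] }  — reduce

No state contains more than one complete item.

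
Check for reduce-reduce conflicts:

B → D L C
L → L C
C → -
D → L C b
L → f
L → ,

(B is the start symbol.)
Augment with B' → B and build the canonical LR(0) collection (I0 = CLOSURE({[B' → . B]}), then GOTO on every symbol after a dot until no new states appear). It has 11 states:
  I0: { [B → . D L C], [B' → . B], [D → . L C b], [L → . ,], [L → . L C], [L → . f] }  — shift
  I1: { [L → , .] }  — reduce
  I2: { [B' → B .] }  — accept
  I3: { [B → D . L C], [L → . ,], [L → . L C], [L → . f] }  — shift
  I4: { [C → . -], [D → L . C b], [L → L . C] }  — shift
  I5: { [L → f .] }  — reduce
  I6: { [C → - .] }  — reduce
  I7: { [D → L C . b], [L → L C .] }  — shift, reduce
  I8: { [D → L C b .] }  — reduce
  I9: { [B → D L . C], [C → . -], [L → L . C] }  — shift
  I10: { [B → D L C .], [L → L C .] }  — 2 reduces

I10 contains complete items [B → D L C .], [L → L C .] — reduce-reduce conflict.

Answer: Yes — I10: [B → D L C .] vs [L → L C .]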